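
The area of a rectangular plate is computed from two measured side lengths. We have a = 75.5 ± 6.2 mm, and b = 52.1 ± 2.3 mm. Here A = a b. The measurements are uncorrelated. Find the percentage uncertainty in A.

9.32%

Each factor contributes (exponent × relative error)² to (δA/A)²:
  (1·δa/a)² = (1×0.0821)² = 0.00674;  (1·δb/b)² = (1×0.0441)² = 0.00195
δA/A = √(0.00869) = 0.0932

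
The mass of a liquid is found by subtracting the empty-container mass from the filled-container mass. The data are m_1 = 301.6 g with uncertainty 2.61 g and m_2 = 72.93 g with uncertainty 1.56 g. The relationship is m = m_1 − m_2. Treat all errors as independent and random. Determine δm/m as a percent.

Absolute uncertainties add in quadrature for a linear combination:
  (δm_1)² = 6.81;  (δm_2)² = 2.43
δm = √(9.25) = 3.04 g
m = 228.7 g, so δm/m = 3.04/228.7 = 0.0133.

1.33%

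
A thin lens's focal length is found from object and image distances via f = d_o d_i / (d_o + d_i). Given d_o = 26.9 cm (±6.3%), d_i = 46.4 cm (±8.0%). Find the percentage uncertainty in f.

∂f/∂d_o = (d_i/(d_o+d_i))² = 0.401;  ∂f/∂d_i = (d_o/(d_o+d_i))² = 0.135
δf = √((∂f/∂d_o · δd_o)² + (∂f/∂d_i · δd_i)²) = √(0.461 + 0.250) = 0.843 cm
f = 17.0 cm, so δf/f = 0.843/17.0 = 0.0495.

4.95%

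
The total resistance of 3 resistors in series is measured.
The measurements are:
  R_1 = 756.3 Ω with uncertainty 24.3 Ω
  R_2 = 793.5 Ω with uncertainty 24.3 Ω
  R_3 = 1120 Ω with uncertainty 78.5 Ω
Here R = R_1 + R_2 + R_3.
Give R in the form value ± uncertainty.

2670 ± 85.7 Ω

Sums and differences: (δR)² = Σ (cᵢ δxᵢ)².
  (δR_1)² = 590;  (δR_2)² = 590;  (δR_3)² = 6160
δR = √(7340) = 85.7 Ω
R = 2670 Ω.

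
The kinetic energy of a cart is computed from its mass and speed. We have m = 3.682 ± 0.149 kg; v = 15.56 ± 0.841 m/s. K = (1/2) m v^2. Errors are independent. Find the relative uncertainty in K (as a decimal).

For a monomial K ∝ m, v^2, fractional errors add in quadrature:
  (1·δm/m)² = (1×0.0405)² = 0.00164;  (2·δv/v)² = (2×0.0540)² = 0.0117
δK/K = √(0.0133) = 0.115

0.115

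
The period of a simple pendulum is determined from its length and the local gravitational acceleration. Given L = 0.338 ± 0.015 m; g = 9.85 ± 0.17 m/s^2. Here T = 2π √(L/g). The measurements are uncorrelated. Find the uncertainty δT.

Since T is a product/quotient, work with relative uncertainties:
  (½·δL/L)² = (0.5×0.0444)² = 0.000492;  (−½·δg/g)² = (-0.5×0.0173)² = 7.45e-05
δT/T = √(0.000567) = 0.0238
T = 1.16 s, so δT = 0.0238 × 1.16 = 0.0277 s.

0.0277 s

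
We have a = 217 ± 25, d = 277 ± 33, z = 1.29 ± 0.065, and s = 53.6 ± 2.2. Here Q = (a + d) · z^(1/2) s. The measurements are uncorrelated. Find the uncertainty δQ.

Let u = a + d = 494. δu = √(δa² + δd²) = √(625 + 1090) = 41.4, so δu/u = 0.0838.
Q is then a monomial in u, z, s:
δQ/Q = √((δu/u)² + (½·δz/z)² + (1·δs/s)²) = √(0.00702 + 0.000635 + 0.00168) = 0.0967
Q = 30100, so δQ = 0.0967 × 30100 = 2910.

2910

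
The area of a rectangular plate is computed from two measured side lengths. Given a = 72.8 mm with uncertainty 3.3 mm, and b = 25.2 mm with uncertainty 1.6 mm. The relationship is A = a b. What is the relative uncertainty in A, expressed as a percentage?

Each factor contributes (exponent × relative error)² to (δA/A)²:
  (1·δa/a)² = (1×0.0453)² = 0.00205;  (1·δb/b)² = (1×0.0635)² = 0.00403
δA/A = √(0.00609) = 0.0780

7.80%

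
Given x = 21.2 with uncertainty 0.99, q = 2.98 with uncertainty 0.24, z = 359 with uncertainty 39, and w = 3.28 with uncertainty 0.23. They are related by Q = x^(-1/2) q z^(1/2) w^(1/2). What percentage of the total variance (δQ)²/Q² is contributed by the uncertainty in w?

11.0%

(δQ/Q)² = (−½·δx/x)² + (1·δq/q)² + (½·δz/z)² + (½·δw/w)²
  x term: (-0.5×0.0467)² = 0.000545
  q term: (1×0.0805)² = 0.00649
  z term: (0.5×0.109)² = 0.00295
  w term: (0.5×0.0701)² = 0.00123
Total = 0.0112. Share from w = 0.00123/0.0112 = 0.110.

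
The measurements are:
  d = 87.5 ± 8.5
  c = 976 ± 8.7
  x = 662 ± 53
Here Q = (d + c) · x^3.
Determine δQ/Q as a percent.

24.0%

Let u = d + c = 1060. δu = √(δd² + δc²) = √(72.2 + 75.7) = 12.2, so δu/u = 0.0114.
Q is then a monomial in u, x:
δQ/Q = √((δu/u)² + (3·δx/x)²) = √(0.000131 + 0.0577) = 0.240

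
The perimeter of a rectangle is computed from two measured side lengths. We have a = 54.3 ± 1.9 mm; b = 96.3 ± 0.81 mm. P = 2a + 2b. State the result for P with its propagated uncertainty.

301 ± 4.13 mm

Absolute uncertainties add in quadrature for a linear combination:
  (2·δa)² = 14.4;  (2·δb)² = 2.62
δP = √(17.1) = 4.13 mm
P = 301 mm.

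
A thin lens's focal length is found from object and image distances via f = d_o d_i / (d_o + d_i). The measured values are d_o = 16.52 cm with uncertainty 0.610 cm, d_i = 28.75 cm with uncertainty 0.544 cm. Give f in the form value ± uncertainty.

10.49 ± 0.256 cm

∂f/∂d_o = (d_i/(d_o+d_i))² = 0.403;  ∂f/∂d_i = (d_o/(d_o+d_i))² = 0.133
δf = √((∂f/∂d_o · δd_o)² + (∂f/∂d_i · δd_i)²) = √(0.0605 + 0.00525) = 0.256 cm
f = 10.49 cm.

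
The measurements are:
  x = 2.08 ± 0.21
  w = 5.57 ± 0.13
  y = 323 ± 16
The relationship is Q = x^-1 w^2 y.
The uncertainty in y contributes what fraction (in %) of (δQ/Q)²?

16.6%

(δQ/Q)² = (-1·δx/x)² + (2·δw/w)² + (1·δy/y)²
  x term: (-1×0.101)² = 0.0102
  w term: (2×0.0233)² = 0.00218
  y term: (1×0.0495)² = 0.00245
Total = 0.0148. Share from y = 0.00245/0.0148 = 0.166.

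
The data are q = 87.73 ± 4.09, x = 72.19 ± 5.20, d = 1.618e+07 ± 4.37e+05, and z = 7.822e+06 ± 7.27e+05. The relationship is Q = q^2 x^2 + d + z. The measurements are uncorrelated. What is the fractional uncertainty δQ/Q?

Let p = q^2·x^2 = 4.011e+07. δp/p = √((2·δq/q)² + (2·δx/x)²) = √(0.00869 + 0.0208) = 0.172, so δp = 6.88e+06.
Q = p + d + z: δQ = √(δp² + δd² + δz²) = √(4.74e+13 + 1.91e+11 + 5.29e+11) = 6.94e+06
Q = 6.411e+07, so δQ/Q = 6.94e+06/6.411e+07 = 0.108.

0.108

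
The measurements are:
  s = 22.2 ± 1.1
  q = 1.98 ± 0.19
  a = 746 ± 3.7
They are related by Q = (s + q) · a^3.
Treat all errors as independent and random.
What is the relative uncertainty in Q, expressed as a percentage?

4.85%

Let u = s + q = 24.2. δu = √(δs² + δq²) = √(1.21 + 0.0361) = 1.12, so δu/u = 0.0462.
Q is then a monomial in u, a:
δQ/Q = √((δu/u)² + (3·δa/a)²) = √(0.00213 + 0.000221) = 0.0485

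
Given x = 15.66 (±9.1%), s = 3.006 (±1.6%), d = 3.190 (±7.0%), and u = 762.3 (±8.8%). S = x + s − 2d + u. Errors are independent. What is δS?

Absolute uncertainties add in quadrature for a linear combination:
  (δx)² = 2.03;  (δs)² = 0.00231;  (2·δd)² = 0.199;  (δu)² = 4500
δS = √(4500) = 67.1

67.1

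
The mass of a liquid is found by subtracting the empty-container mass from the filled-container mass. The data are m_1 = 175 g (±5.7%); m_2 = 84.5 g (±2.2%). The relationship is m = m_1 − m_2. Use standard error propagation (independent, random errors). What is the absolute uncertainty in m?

10.1 g

For a sum/difference, combine absolute errors in quadrature:
  (δm_1)² = 99.5;  (δm_2)² = 3.46
δm = √(103) = 10.1 g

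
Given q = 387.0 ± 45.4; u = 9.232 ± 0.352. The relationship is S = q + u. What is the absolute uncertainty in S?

45.4

Sums and differences: (δS)² = Σ (cᵢ δxᵢ)².
  (δq)² = 2060;  (δu)² = 0.124
δS = √(2060) = 45.4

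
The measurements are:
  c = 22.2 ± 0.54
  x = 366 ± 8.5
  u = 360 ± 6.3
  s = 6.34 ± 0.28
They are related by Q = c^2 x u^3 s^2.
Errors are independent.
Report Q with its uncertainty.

(3.38 ± 0.393) × 10^14

Since Q is a product/quotient, work with relative uncertainties:
  (2·δc/c)² = (2×0.0243)² = 0.00237;  (1·δx/x)² = (1×0.0232)² = 0.000539;  (3·δu/u)² = (3×0.0175)² = 0.00276;  (2·δs/s)² = (2×0.0442)² = 0.00780
δQ/Q = √(0.0135) = 0.116
Q = 3.38e+14, so δQ = 0.116 × 3.38e+14 = 3.93e+13.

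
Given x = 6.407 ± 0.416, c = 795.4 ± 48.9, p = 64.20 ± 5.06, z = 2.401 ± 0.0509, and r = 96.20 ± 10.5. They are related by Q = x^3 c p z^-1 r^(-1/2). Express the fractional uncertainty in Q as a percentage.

22.7%

Since Q is a product/quotient, work with relative uncertainties:
  (3·δx/x)² = (3×0.0649)² = 0.0379;  (1·δc/c)² = (1×0.0615)² = 0.00378;  (1·δp/p)² = (1×0.0788)² = 0.00621;  (-1·δz/z)² = (-1×0.0212)² = 0.000449;  (−½·δr/r)² = (-0.5×0.109)² = 0.00298
δQ/Q = √(0.0514) = 0.227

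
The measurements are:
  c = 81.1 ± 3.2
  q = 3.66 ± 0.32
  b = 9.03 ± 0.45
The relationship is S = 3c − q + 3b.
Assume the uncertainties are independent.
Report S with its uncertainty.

Each term contributes (cᵢ δxᵢ)² to (δS)²:
  (3·δc)² = 92.2;  (δq)² = 0.102;  (3·δb)² = 1.82
δS = √(94.1) = 9.70
S = 267.

267 ± 9.70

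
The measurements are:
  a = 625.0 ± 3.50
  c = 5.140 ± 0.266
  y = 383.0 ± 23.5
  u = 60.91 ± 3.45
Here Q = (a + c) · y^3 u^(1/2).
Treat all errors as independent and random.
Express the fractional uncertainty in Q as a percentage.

18.6%

Let w = a + c = 630.1. δw = √(δa² + δc²) = √(12.2 + 0.0708) = 3.51, so δw/w = 0.00557.
Q is then a monomial in w, y, u:
δQ/Q = √((δw/w)² + (3·δy/y)² + (½·δu/u)²) = √(3.1e-05 + 0.0339 + 0.000802) = 0.186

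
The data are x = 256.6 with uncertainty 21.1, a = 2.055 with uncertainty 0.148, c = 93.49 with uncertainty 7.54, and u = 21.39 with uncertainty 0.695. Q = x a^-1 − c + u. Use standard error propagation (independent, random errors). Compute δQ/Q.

0.296

Let p = x·a^-1 = 124.9. δp/p = √((1·δx/x)² + (-1·δa/a)²) = √(0.00676 + 0.00519) = 0.109, so δp = 13.6.
Q = p − c + u: δQ = √(δp² + δc² + δu²) = √(186 + 56.9 + 0.483) = 15.6
Q = 52.77, so δQ/Q = 15.6/52.77 = 0.296.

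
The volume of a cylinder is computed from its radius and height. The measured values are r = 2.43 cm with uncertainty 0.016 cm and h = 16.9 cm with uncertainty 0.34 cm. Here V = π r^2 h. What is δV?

Products/powers → add relative errors in quadrature, weighted by exponent:
  (2·δr/r)² = (2×0.00658)² = 0.000173;  (1·δh/h)² = (1×0.0201)² = 0.000405
δV/V = √(0.000578) = 0.0240
V = 314 cm^3, so δV = 0.0240 × 314 = 7.54 cm^3.

7.54 cm^3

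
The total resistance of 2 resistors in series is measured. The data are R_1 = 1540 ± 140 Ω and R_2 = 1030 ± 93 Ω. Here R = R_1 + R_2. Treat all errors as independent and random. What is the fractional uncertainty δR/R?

0.0654

Sums and differences: (δR)² = Σ (cᵢ δxᵢ)².
  (δR_1)² = 19600;  (δR_2)² = 8650
δR = √(28200) = 168 Ω
R = 2570 Ω, so δR/R = 168/2570 = 0.0654.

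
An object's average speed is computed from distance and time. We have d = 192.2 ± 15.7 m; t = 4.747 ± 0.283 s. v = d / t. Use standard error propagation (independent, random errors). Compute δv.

Relative error in a monomial: (δv/v)² = Σ (nᵢ · δxᵢ/xᵢ)².
  (1·δd/d)² = (1×0.0817)² = 0.00667;  (-1·δt/t)² = (-1×0.0596)² = 0.00355
δv/v = √(0.0102) = 0.101
v = 40.49 m/s, so δv = 0.101 × 40.49 = 4.09 m/s.

4.09 m/s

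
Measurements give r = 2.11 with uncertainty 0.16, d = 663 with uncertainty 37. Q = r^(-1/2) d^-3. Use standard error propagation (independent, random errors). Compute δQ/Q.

Q is a product of powers, so relative uncertainties combine in quadrature:
  (−½·δr/r)² = (-0.5×0.0758)² = 0.00144;  (-3·δd/d)² = (-3×0.0558)² = 0.0280
δQ/Q = √(0.0295) = 0.172

0.172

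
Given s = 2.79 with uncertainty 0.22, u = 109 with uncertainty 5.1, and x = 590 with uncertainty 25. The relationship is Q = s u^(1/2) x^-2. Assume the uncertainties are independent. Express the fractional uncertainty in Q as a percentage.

Q is a product of powers, so relative uncertainties combine in quadrature:
  (1·δs/s)² = (1×0.0789)² = 0.00622;  (½·δu/u)² = (0.5×0.0468)² = 0.000547;  (-2·δx/x)² = (-2×0.0424)² = 0.00718
δQ/Q = √(0.0139) = 0.118

11.8%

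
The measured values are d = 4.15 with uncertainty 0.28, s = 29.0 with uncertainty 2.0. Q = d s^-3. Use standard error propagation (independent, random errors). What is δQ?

For a monomial Q ∝ d, s^-3, fractional errors add in quadrature:
  (1·δd/d)² = (1×0.0675)² = 0.00455;  (-3·δs/s)² = (-3×0.0690)² = 0.0428
δQ/Q = √(0.0474) = 0.218
Q = 0.000170, so δQ = 0.218 × 0.000170 = 3.7e-05.

3.7e-05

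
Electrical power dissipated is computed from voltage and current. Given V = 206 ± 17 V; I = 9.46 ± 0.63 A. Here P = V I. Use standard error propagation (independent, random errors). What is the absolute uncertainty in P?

207 W

P is a product of powers, so relative uncertainties combine in quadrature:
  (1·δV/V)² = (1×0.0825)² = 0.00681;  (1·δI/I)² = (1×0.0666)² = 0.00444
δP/P = √(0.0112) = 0.106
P = 1950 W, so δP = 0.106 × 1950 = 207 W.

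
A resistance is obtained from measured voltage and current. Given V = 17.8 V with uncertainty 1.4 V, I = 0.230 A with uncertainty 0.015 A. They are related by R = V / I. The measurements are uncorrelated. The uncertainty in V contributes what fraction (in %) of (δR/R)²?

59.3%

(δR/R)² = (1·δV/V)² + (-1·δI/I)²
  V term: (1×0.0787)² = 0.00619
  I term: (-1×0.0652)² = 0.00425
Total = 0.0104. Share from V = 0.00619/0.0104 = 0.593.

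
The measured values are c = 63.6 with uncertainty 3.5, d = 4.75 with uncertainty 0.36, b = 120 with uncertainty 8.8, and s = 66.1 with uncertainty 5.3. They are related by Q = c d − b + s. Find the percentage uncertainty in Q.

12.1%

Let p = c·d = 302. δp/p = √((1·δc/c)² + (1·δd/d)²) = √(0.00303 + 0.00574) = 0.0937, so δp = 28.3.
Q = p − b + s: δQ = √(δp² + δb² + δs²) = √(801 + 77.4 + 28.1) = 30.1
Q = 248, so δQ/Q = 30.1/248 = 0.121.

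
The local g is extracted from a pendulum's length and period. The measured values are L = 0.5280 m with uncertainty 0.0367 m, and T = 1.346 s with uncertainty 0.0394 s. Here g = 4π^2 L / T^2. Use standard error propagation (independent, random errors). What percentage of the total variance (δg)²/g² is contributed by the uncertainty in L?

58.5%

(δg/g)² = (1·δL/L)² + (-2·δT/T)²
  L term: (1×0.0695)² = 0.00483
  T term: (-2×0.0293)² = 0.00343
Total = 0.00826. Share from L = 0.00483/0.00826 = 0.585.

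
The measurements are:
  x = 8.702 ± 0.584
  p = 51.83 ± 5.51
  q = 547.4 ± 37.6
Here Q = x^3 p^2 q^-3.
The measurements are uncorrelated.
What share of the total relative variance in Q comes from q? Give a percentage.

(δQ/Q)² = (3·δx/x)² + (2·δp/p)² + (-3·δq/q)²
  x term: (3×0.0671)² = 0.0405
  p term: (2×0.106)² = 0.0452
  q term: (-3×0.0687)² = 0.0425
Total = 0.128. Share from q = 0.0425/0.128 = 0.331.

33.1%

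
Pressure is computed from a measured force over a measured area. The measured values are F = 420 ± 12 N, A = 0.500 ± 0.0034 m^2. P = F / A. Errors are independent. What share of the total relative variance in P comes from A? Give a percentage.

(δP/P)² = (1·δF/F)² + (-1·δA/A)²
  F term: (1×0.0286)² = 0.000816
  A term: (-1×0.00680)² = 4.62e-05
Total = 0.000863. Share from A = 4.62e-05/0.000863 = 0.0536.

5.36%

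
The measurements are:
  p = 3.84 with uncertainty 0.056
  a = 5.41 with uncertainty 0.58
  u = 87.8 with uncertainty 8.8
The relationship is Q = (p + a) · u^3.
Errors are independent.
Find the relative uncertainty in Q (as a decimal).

Let w = p + a = 9.25. δw = √(δp² + δa²) = √(0.00314 + 0.336) = 0.583, so δw/w = 0.0630.
Q is then a monomial in w, u:
δQ/Q = √((δw/w)² + (3·δu/u)²) = √(0.00397 + 0.0904) = 0.307

0.307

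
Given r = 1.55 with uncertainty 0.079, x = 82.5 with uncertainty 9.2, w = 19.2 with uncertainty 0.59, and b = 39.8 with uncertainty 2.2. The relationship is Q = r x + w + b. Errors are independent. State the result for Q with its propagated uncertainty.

Let p = r·x = 128. δp/p = √((1·δr/r)² + (1·δx/x)²) = √(0.00260 + 0.0124) = 0.123, so δp = 15.7.
Q = p + w + b: δQ = √(δp² + δw² + δb²) = √(246 + 0.348 + 4.84) = 15.8
Q = 187.

187 ± 15.8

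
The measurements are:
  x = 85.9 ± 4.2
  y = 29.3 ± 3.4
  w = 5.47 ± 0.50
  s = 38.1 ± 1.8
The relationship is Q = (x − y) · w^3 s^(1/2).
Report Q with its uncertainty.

Let u = x − y = 56.6. δu = √(δx² + δy²) = √(17.6 + 11.6) = 5.40, so δu/u = 0.0955.
Q is then a monomial in u, w, s:
δQ/Q = √((δu/u)² + (3·δw/w)² + (½·δs/s)²) = √(0.00911 + 0.0752 + 0.000558) = 0.291
Q = 57200, so δQ = 0.291 × 57200 = 16700.

57200 ± 16700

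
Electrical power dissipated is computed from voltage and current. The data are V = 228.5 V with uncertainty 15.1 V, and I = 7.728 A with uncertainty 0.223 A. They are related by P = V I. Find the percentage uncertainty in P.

Since P is a product/quotient, work with relative uncertainties:
  (1·δV/V)² = (1×0.0661)² = 0.00437;  (1·δI/I)² = (1×0.0289)² = 0.000833
δP/P = √(0.00520) = 0.0721

7.21%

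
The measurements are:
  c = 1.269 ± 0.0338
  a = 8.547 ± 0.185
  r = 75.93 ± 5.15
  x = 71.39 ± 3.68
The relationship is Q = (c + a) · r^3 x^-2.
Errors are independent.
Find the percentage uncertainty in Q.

22.9%

Let u = c + a = 9.816. δu = √(δc² + δa²) = √(0.00114 + 0.0342) = 0.188, so δu/u = 0.0192.
Q is then a monomial in u, r, x:
δQ/Q = √((δu/u)² + (3·δr/r)² + (-2·δx/x)²) = √(0.000367 + 0.0414 + 0.0106) = 0.229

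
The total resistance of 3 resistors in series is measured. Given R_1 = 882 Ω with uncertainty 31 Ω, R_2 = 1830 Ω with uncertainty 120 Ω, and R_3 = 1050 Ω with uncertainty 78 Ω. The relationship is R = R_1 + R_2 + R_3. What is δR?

Absolute uncertainties add in quadrature for a linear combination:
  (δR_1)² = 961;  (δR_2)² = 14400;  (δR_3)² = 6080
δR = √(21400) = 146 Ω

146 Ω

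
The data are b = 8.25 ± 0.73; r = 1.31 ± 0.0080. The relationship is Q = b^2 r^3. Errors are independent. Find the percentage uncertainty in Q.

Q is a product of powers, so relative uncertainties combine in quadrature:
  (2·δb/b)² = (2×0.0885)² = 0.0313;  (3·δr/r)² = (3×0.00611)² = 0.000336
δQ/Q = √(0.0317) = 0.178

17.8%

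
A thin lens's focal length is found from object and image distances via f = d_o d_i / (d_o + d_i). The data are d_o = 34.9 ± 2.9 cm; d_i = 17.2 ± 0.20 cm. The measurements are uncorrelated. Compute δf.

0.329 cm

∂f/∂d_o = (d_i/(d_o+d_i))² = 0.109;  ∂f/∂d_i = (d_o/(d_o+d_i))² = 0.449
δf = √((∂f/∂d_o · δd_o)² + (∂f/∂d_i · δd_i)²) = √(0.0999 + 0.00805) = 0.329 cm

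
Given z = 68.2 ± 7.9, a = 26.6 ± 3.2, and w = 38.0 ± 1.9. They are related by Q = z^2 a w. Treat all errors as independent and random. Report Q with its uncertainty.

Relative error in a monomial: (δQ/Q)² = Σ (nᵢ · δxᵢ/xᵢ)².
  (2·δz/z)² = (2×0.116)² = 0.0537;  (1·δa/a)² = (1×0.120)² = 0.0145;  (1·δw/w)² = (1×0.0500)² = 0.00250
δQ/Q = √(0.0706) = 0.266
Q = 4.7e+06, so δQ = 0.266 × 4.7e+06 = 1.25e+06.

(4.70 ± 1.25) × 10^6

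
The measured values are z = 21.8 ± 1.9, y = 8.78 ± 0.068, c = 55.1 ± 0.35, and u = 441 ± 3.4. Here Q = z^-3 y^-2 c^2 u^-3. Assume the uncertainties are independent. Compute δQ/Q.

0.263

Products/powers → add relative errors in quadrature, weighted by exponent:
  (-3·δz/z)² = (-3×0.0872)² = 0.0684;  (-2·δy/y)² = (-2×0.00774)² = 0.000240;  (2·δc/c)² = (2×0.00635)² = 0.000161;  (-3·δu/u)² = (-3×0.00771)² = 0.000535
δQ/Q = √(0.0693) = 0.263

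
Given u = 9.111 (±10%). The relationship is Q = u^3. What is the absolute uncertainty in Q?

227

Q ∝ u^3, so δQ/Q = |3| · δu/u = 3 × 0.100 = 0.300.
Q = 756.3, so δQ = 0.300 × 756.3 = 227.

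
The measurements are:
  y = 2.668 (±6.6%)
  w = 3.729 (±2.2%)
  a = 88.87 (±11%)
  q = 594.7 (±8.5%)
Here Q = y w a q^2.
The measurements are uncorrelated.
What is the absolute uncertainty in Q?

Each factor contributes (exponent × relative error)² to (δQ/Q)²:
  (1·δy/y)² = (1×0.0660)² = 0.00436;  (1·δw/w)² = (1×0.0220)² = 0.000484;  (1·δa/a)² = (1×0.110)² = 0.0121;  (2·δq/q)² = (2×0.0850)² = 0.0289
δQ/Q = √(0.0458) = 0.214
Q = 3.127e+08, so δQ = 0.214 × 3.127e+08 = 6.7e+07.

6.7e+07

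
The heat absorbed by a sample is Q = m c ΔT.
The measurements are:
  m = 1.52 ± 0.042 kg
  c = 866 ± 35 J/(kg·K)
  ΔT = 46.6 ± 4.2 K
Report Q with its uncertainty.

61300 ± 6290 J

Since Q is a product/quotient, work with relative uncertainties:
  (1·δm/m)² = (1×0.0276)² = 0.000764;  (1·δc/c)² = (1×0.0404)² = 0.00163;  (1·δΔT/ΔT)² = (1×0.0901)² = 0.00812
δQ/Q = √(0.0105) = 0.103
Q = 61300 J, so δQ = 0.103 × 61300 = 6290 J.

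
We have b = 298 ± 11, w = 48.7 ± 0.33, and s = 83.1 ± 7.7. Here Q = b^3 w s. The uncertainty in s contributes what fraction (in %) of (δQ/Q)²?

(δQ/Q)² = (3·δb/b)² + (1·δw/w)² + (1·δs/s)²
  b term: (3×0.0369)² = 0.0123
  w term: (1×0.00678)² = 4.59e-05
  s term: (1×0.0927)² = 0.00859
Total = 0.0209. Share from s = 0.00859/0.0209 = 0.411.

41.1%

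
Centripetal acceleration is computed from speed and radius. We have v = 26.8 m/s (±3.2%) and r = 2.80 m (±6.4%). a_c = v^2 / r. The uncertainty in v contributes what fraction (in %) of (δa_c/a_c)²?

50.0%

(δa_c/a_c)² = (2·δv/v)² + (-1·δr/r)²
  v term: (2×0.0320)² = 0.00410
  r term: (-1×0.0640)² = 0.00410
Total = 0.00819. Share from v = 0.00410/0.00819 = 0.500.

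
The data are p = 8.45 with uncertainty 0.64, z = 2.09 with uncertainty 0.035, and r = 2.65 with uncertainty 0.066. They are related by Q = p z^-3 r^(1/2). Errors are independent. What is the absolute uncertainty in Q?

0.138

Q is a product of powers, so relative uncertainties combine in quadrature:
  (1·δp/p)² = (1×0.0757)² = 0.00574;  (-3·δz/z)² = (-3×0.0167)² = 0.00252;  (½·δr/r)² = (0.5×0.0249)² = 0.000155
δQ/Q = √(0.00842) = 0.0917
Q = 1.51, so δQ = 0.0917 × 1.51 = 0.138.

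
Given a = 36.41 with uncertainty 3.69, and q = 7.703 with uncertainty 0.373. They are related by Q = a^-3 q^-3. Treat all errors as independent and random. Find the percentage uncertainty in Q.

Relative error in a monomial: (δQ/Q)² = Σ (nᵢ · δxᵢ/xᵢ)².
  (-3·δa/a)² = (-3×0.101)² = 0.0924;  (-3·δq/q)² = (-3×0.0484)² = 0.0211
δQ/Q = √(0.114) = 0.337

33.7%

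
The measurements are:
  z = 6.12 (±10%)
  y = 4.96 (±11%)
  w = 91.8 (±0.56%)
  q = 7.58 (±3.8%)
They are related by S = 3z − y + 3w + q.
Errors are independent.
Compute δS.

S is a linear combination, so absolute uncertainties add in quadrature:
  (3·δz)² = 3.37;  (δy)² = 0.298;  (3·δw)² = 2.38;  (δq)² = 0.0830
δS = √(6.13) = 2.48

2.48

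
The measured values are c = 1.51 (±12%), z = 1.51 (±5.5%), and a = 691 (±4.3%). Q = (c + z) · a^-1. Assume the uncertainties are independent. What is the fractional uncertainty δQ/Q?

Let u = c + z = 3.02. δu = √(δc² + δz²) = √(0.0328 + 0.00690) = 0.199, so δu/u = 0.0660.
Q is then a monomial in u, a:
δQ/Q = √((δu/u)² + (-1·δa/a)²) = √(0.00436 + 0.00185) = 0.0788

0.0788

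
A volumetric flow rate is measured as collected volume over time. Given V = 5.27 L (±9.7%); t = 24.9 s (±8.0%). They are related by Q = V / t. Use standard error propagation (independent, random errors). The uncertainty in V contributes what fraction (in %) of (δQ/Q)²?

59.5%

(δQ/Q)² = (1·δV/V)² + (-1·δt/t)²
  V term: (1×0.0970)² = 0.00941
  t term: (-1×0.0800)² = 0.00640
Total = 0.0158. Share from V = 0.00941/0.0158 = 0.595.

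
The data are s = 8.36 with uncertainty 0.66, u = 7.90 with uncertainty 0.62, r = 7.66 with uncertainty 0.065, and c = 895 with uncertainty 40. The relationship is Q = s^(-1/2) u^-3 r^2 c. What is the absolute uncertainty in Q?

8.97

For a monomial Q ∝ s^(-1/2), u^-3, r^2, c, fractional errors add in quadrature:
  (−½·δs/s)² = (-0.5×0.0789)² = 0.00156;  (-3·δu/u)² = (-3×0.0785)² = 0.0554;  (2·δr/r)² = (2×0.00849)² = 0.000288;  (1·δc/c)² = (1×0.0447)² = 0.00200
δQ/Q = √(0.0593) = 0.243
Q = 36.8, so δQ = 0.243 × 36.8 = 8.97.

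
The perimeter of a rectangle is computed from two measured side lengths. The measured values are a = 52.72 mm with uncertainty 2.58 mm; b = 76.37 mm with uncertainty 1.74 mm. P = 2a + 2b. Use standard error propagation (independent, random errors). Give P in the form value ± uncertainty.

Sums and differences: (δP)² = Σ (cᵢ δxᵢ)².
  (2·δa)² = 26.6;  (2·δb)² = 12.1
δP = √(38.7) = 6.22 mm
P = 258.2 mm.

258.2 ± 6.22 mm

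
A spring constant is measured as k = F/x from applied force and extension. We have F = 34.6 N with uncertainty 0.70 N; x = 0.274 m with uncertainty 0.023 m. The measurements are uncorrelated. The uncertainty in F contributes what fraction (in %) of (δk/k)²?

(δk/k)² = (1·δF/F)² + (-1·δx/x)²
  F term: (1×0.0202)² = 0.000409
  x term: (-1×0.0839)² = 0.00705
Total = 0.00746. Share from F = 0.000409/0.00746 = 0.0549.

5.49%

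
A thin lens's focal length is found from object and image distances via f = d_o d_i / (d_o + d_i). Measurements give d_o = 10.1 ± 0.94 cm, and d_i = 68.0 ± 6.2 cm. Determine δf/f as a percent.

8.19%

∂f/∂d_o = (d_i/(d_o+d_i))² = 0.758;  ∂f/∂d_i = (d_o/(d_o+d_i))² = 0.0167
δf = √((∂f/∂d_o · δd_o)² + (∂f/∂d_i · δd_i)²) = √(0.508 + 0.0108) = 0.720 cm
f = 8.79 cm, so δf/f = 0.720/8.79 = 0.0819.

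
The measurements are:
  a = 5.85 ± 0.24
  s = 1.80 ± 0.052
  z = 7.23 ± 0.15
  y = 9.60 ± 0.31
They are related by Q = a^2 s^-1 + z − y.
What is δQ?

Let p = a^2·s^-1 = 19.0. δp/p = √((2·δa/a)² + (-1·δs/s)²) = √(0.00673 + 0.000835) = 0.0870, so δp = 1.65.
Q = p + z − y: δQ = √(δp² + δz² + δy²) = √(2.74 + 0.0225 + 0.0961) = 1.69

1.69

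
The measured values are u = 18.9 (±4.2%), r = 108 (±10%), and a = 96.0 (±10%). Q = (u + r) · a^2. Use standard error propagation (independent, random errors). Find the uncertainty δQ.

Let w = u + r = 127. δw = √(δu² + δr²) = √(0.630 + 117) = 10.8, so δw/w = 0.0853.
Q is then a monomial in w, a:
δQ/Q = √((δw/w)² + (2·δa/a)²) = √(0.00728 + 0.0400) = 0.217
Q = 1.17e+06, so δQ = 0.217 × 1.17e+06 = 2.54e+05.

2.54e+05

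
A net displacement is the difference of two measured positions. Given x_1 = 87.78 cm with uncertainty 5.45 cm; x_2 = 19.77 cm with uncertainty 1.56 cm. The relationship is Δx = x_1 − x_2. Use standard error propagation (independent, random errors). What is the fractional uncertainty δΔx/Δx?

Sums and differences: (δΔx)² = Σ (cᵢ δxᵢ)².
  (δx_1)² = 29.7;  (δx_2)² = 2.43
δΔx = √(32.1) = 5.67 cm
Δx = 68.01 cm, so δΔx/Δx = 5.67/68.01 = 0.0834.

0.0834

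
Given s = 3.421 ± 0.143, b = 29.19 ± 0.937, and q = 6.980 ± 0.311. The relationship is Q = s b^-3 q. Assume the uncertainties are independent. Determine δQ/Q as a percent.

11.4%

Since Q is a product/quotient, work with relative uncertainties:
  (1·δs/s)² = (1×0.0418)² = 0.00175;  (-3·δb/b)² = (-3×0.0321)² = 0.00927;  (1·δq/q)² = (1×0.0446)² = 0.00199
δQ/Q = √(0.0130) = 0.114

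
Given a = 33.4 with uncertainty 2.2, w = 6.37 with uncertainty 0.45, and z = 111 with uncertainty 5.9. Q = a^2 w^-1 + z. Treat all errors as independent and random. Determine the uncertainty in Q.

26.8

Let p = a^2·w^-1 = 175. δp/p = √((2·δa/a)² + (-1·δw/w)²) = √(0.0174 + 0.00499) = 0.149, so δp = 26.2.
Q = p + z: δQ = √(δp² + δz²) = √(685 + 34.8) = 26.8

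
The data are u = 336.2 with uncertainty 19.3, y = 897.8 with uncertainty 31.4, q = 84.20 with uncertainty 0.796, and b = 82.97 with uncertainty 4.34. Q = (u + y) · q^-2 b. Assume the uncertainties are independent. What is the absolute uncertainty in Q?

0.912

Let w = u + y = 1234. δw = √(δu² + δy²) = √(372 + 986) = 36.9, so δw/w = 0.0299.
Q is then a monomial in w, q, b:
δQ/Q = √((δw/w)² + (-2·δq/q)² + (1·δb/b)²) = √(0.000892 + 0.000357 + 0.00274) = 0.0631
Q = 14.44, so δQ = 0.0631 × 14.44 = 0.912.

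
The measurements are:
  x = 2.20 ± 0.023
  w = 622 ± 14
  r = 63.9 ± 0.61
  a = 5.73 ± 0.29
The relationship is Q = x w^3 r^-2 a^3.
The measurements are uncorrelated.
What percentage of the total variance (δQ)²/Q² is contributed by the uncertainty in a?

82.1%

(δQ/Q)² = (1·δx/x)² + (3·δw/w)² + (-2·δr/r)² + (3·δa/a)²
  x term: (1×0.0105)² = 0.000109
  w term: (3×0.0225)² = 0.00456
  r term: (-2×0.00955)² = 0.000365
  a term: (3×0.0506)² = 0.0231
Total = 0.0281. Share from a = 0.0231/0.0281 = 0.821.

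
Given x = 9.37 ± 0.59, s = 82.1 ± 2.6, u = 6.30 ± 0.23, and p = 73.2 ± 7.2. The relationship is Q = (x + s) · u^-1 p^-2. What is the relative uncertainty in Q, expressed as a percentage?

Let w = x + s = 91.5. δw = √(δx² + δs²) = √(0.348 + 6.76) = 2.67, so δw/w = 0.0291.
Q is then a monomial in w, u, p:
δQ/Q = √((δw/w)² + (-1·δu/u)² + (-2·δp/p)²) = √(0.000850 + 0.00133 + 0.0387) = 0.202

20.2%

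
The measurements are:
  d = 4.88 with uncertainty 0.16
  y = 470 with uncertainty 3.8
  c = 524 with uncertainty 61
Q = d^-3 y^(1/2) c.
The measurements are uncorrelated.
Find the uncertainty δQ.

For a monomial Q ∝ d^-3, y^(1/2), c, fractional errors add in quadrature:
  (-3·δd/d)² = (-3×0.0328)² = 0.00967;  (½·δy/y)² = (0.5×0.00809)² = 1.63e-05;  (1·δc/c)² = (1×0.116)² = 0.0136
δQ/Q = √(0.0232) = 0.152
Q = 97.8, so δQ = 0.152 × 97.8 = 14.9.

14.9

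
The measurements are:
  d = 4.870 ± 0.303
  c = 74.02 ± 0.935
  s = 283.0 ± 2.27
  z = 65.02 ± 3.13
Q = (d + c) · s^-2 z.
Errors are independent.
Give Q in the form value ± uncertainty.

Let u = d + c = 78.89. δu = √(δd² + δc²) = √(0.0918 + 0.874) = 0.983, so δu/u = 0.0125.
Q is then a monomial in u, s, z:
δQ/Q = √((δu/u)² + (-2·δs/s)² + (1·δz/z)²) = √(0.000155 + 0.000257 + 0.00232) = 0.0522
Q = 0.06405, so δQ = 0.0522 × 0.06405 = 0.00335.

0.06405 ± 0.00335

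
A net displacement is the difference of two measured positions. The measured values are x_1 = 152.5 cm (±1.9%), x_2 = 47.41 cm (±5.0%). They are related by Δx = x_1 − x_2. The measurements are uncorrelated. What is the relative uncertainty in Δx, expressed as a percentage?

3.56%

Δx is a linear combination, so absolute uncertainties add in quadrature:
  (δx_1)² = 8.40;  (δx_2)² = 5.62
δΔx = √(14.0) = 3.74 cm
Δx = 105.1 cm, so δΔx/Δx = 3.74/105.1 = 0.0356.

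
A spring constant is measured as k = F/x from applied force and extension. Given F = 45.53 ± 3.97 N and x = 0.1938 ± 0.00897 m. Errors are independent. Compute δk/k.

Products/powers → add relative errors in quadrature, weighted by exponent:
  (1·δF/F)² = (1×0.0872)² = 0.00760;  (-1·δx/x)² = (-1×0.0463)² = 0.00214
δk/k = √(0.00975) = 0.0987

0.0987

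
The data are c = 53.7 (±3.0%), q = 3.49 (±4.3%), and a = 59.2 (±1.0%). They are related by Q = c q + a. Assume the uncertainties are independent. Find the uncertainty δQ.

Let p = c·q = 187. δp/p = √((1·δc/c)² + (1·δq/q)²) = √(0.000900 + 0.00185) = 0.0524, so δp = 9.83.
Q = p + a: δQ = √(δp² + δa²) = √(96.6 + 0.350) = 9.84

9.84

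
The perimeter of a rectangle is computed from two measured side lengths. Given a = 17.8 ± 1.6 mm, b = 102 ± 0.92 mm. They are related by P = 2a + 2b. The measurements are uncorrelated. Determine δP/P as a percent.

Each term contributes (cᵢ δxᵢ)² to (δP)²:
  (2·δa)² = 10.2;  (2·δb)² = 3.39
δP = √(13.6) = 3.69 mm
P = 240 mm, so δP/P = 3.69/240 = 0.0154.

1.54%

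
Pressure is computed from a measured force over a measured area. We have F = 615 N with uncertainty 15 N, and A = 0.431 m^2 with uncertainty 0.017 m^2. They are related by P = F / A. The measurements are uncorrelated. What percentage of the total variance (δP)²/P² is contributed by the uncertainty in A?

72.3%

(δP/P)² = (1·δF/F)² + (-1·δA/A)²
  F term: (1×0.0244)² = 0.000595
  A term: (-1×0.0394)² = 0.00156
Total = 0.00215. Share from A = 0.00156/0.00215 = 0.723.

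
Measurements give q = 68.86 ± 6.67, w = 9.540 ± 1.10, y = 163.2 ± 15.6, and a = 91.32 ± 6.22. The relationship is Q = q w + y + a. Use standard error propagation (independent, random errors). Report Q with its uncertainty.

Let p = q·w = 656.9. δp/p = √((1·δq/q)² + (1·δw/w)²) = √(0.00938 + 0.0133) = 0.151, so δp = 98.9.
Q = p + y + a: δQ = √(δp² + δy² + δa²) = √(9790 + 243 + 38.7) = 100
Q = 911.4.

911.4 ± 100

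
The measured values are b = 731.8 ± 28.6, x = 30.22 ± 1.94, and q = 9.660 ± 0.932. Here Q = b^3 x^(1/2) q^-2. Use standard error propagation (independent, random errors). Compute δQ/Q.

Q is a product of powers, so relative uncertainties combine in quadrature:
  (3·δb/b)² = (3×0.0391)² = 0.0137;  (½·δx/x)² = (0.5×0.0642)² = 0.00103;  (-2·δq/q)² = (-2×0.0965)² = 0.0372
δQ/Q = √(0.0520) = 0.228

0.228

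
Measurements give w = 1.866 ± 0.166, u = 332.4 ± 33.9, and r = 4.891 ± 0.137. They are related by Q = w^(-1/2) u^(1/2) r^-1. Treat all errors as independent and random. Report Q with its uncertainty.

2.729 ± 0.200

Q is a product of powers, so relative uncertainties combine in quadrature:
  (−½·δw/w)² = (-0.5×0.0890)² = 0.00198;  (½·δu/u)² = (0.5×0.102)² = 0.00260;  (-1·δr/r)² = (-1×0.0280)² = 0.000785
δQ/Q = √(0.00536) = 0.0732
Q = 2.729, so δQ = 0.0732 × 2.729 = 0.200.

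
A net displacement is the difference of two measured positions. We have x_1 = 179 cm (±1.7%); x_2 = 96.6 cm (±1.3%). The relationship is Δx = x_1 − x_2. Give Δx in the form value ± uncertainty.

82.4 ± 3.29 cm

Absolute uncertainties add in quadrature for a linear combination:
  (δx_1)² = 9.26;  (δx_2)² = 1.58
δΔx = √(10.8) = 3.29 cm
Δx = 82.4 cm.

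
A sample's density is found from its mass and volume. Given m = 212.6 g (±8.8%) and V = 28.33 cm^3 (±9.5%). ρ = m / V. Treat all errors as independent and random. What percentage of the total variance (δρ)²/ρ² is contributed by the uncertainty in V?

53.8%

(δρ/ρ)² = (1·δm/m)² + (-1·δV/V)²
  m term: (1×0.0880)² = 0.00774
  V term: (-1×0.0950)² = 0.00903
Total = 0.0168. Share from V = 0.00903/0.0168 = 0.538.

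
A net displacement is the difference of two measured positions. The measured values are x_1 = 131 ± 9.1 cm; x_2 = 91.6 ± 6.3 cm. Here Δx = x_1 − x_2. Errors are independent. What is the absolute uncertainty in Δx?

Absolute uncertainties add in quadrature for a linear combination:
  (δx_1)² = 82.8;  (δx_2)² = 39.7
δΔx = √(122) = 11.1 cm

11.1 cm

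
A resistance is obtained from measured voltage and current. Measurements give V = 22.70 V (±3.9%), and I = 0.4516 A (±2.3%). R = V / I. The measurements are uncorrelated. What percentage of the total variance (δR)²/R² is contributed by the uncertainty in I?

25.8%

(δR/R)² = (1·δV/V)² + (-1·δI/I)²
  V term: (1×0.0390)² = 0.00152
  I term: (-1×0.0230)² = 0.000529
Total = 0.00205. Share from I = 0.000529/0.00205 = 0.258.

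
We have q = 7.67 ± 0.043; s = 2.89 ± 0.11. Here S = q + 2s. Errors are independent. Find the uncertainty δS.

0.224

S is a linear combination, so absolute uncertainties add in quadrature:
  (δq)² = 0.00185;  (2·δs)² = 0.0484
δS = √(0.0502) = 0.224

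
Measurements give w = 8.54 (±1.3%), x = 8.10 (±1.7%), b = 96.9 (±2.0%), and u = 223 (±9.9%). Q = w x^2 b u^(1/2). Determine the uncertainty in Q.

52400

Products/powers → add relative errors in quadrature, weighted by exponent:
  (1·δw/w)² = (1×0.0130)² = 0.000169;  (2·δx/x)² = (2×0.0170)² = 0.00116;  (1·δb/b)² = (1×0.0200)² = 0.000400;  (½·δu/u)² = (0.5×0.0990)² = 0.00245
δQ/Q = √(0.00418) = 0.0646
Q = 8.11e+05, so δQ = 0.0646 × 8.11e+05 = 52400.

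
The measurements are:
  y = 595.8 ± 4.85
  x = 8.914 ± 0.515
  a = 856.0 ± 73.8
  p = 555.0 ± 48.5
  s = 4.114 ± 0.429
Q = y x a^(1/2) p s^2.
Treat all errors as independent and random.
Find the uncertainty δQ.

3.47e+08

Q is a product of powers, so relative uncertainties combine in quadrature:
  (1·δy/y)² = (1×0.00814)² = 6.63e-05;  (1·δx/x)² = (1×0.0578)² = 0.00334;  (½·δa/a)² = (0.5×0.0862)² = 0.00186;  (1·δp/p)² = (1×0.0874)² = 0.00764;  (2·δs/s)² = (2×0.104)² = 0.0435
δQ/Q = √(0.0564) = 0.237
Q = 1.46e+09, so δQ = 0.237 × 1.46e+09 = 3.47e+08.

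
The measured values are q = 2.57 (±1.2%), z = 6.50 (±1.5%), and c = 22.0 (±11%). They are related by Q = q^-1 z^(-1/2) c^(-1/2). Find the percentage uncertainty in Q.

5.68%

Relative error in a monomial: (δQ/Q)² = Σ (nᵢ · δxᵢ/xᵢ)².
  (-1·δq/q)² = (-1×0.0120)² = 0.000144;  (−½·δz/z)² = (-0.5×0.0150)² = 5.63e-05;  (−½·δc/c)² = (-0.5×0.110)² = 0.00302
δQ/Q = √(0.00323) = 0.0568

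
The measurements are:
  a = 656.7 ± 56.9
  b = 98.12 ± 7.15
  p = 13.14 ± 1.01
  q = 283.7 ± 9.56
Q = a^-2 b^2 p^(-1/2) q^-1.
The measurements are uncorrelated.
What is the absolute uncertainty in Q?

Each factor contributes (exponent × relative error)² to (δQ/Q)²:
  (-2·δa/a)² = (-2×0.0866)² = 0.0300;  (2·δb/b)² = (2×0.0729)² = 0.0212;  (−½·δp/p)² = (-0.5×0.0769)² = 0.00148;  (-1·δq/q)² = (-1×0.0337)² = 0.00114
δQ/Q = √(0.0539) = 0.232
Q = 2.171e-05, so δQ = 0.232 × 2.171e-05 = 5.04e-06.

5.04e-06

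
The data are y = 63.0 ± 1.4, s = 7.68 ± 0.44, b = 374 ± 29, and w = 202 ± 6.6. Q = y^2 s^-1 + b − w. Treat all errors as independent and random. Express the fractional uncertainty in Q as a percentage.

6.95%

Let p = y^2·s^-1 = 517. δp/p = √((2·δy/y)² + (-1·δs/s)²) = √(0.00198 + 0.00328) = 0.0725, so δp = 37.5.
Q = p + b − w: δQ = √(δp² + δb² + δw²) = √(1400 + 841 + 43.6) = 47.8
Q = 689, so δQ/Q = 47.8/689 = 0.0695.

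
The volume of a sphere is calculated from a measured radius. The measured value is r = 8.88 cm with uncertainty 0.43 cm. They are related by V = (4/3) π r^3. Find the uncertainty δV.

426 cm^3

Products/powers → add relative errors in quadrature, weighted by exponent:
  (3·δr/r)² = (3×0.0484)² = 0.0211
δV/V = √(0.0211) = 0.145
V = 2930 cm^3, so δV = 0.145 × 2930 = 426 cm^3.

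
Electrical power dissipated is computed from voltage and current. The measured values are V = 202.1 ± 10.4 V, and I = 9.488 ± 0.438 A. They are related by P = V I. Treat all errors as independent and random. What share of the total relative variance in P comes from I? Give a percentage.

(δP/P)² = (1·δV/V)² + (1·δI/I)²
  V term: (1×0.0515)² = 0.00265
  I term: (1×0.0462)² = 0.00213
Total = 0.00478. Share from I = 0.00213/0.00478 = 0.446.

44.6%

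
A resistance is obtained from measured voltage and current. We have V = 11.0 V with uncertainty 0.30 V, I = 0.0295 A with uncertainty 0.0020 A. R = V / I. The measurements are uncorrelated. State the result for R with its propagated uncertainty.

373 ± 27.2 Ω

R is a product of powers, so relative uncertainties combine in quadrature:
  (1·δV/V)² = (1×0.0273)² = 0.000744;  (-1·δI/I)² = (-1×0.0678)² = 0.00460
δR/R = √(0.00534) = 0.0731
R = 373 Ω, so δR = 0.0731 × 373 = 27.2 Ω.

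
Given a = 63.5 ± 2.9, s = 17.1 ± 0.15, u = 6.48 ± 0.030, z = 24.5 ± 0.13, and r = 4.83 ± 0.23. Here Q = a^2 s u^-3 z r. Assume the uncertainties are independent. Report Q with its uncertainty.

Q is a product of powers, so relative uncertainties combine in quadrature:
  (2·δa/a)² = (2×0.0457)² = 0.00834;  (1·δs/s)² = (1×0.00877)² = 7.69e-05;  (-3·δu/u)² = (-3×0.00463)² = 0.000193;  (1·δz/z)² = (1×0.00531)² = 2.82e-05;  (1·δr/r)² = (1×0.0476)² = 0.00227
δQ/Q = √(0.0109) = 0.104
Q = 30000, so δQ = 0.104 × 30000 = 3130.

30000 ± 3130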